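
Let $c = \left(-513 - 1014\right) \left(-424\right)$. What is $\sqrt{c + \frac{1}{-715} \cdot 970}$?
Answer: $\frac{\sqrt{13239636410}}{143} \approx 804.64$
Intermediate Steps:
$c = 647448$ ($c = \left(-1527\right) \left(-424\right) = 647448$)
$\sqrt{c + \frac{1}{-715} \cdot 970} = \sqrt{647448 + \frac{1}{-715} \cdot 970} = \sqrt{647448 - \frac{194}{143}} = \sqrt{\frac{92584870}{143}} = \frac{\sqrt{13239636410}}{143}$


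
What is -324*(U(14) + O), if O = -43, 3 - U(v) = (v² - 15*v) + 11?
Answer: 11988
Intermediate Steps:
U(v) = -8 - v² + 15*v (U(v) = 3 - ((v² - 15*v) + 11) = 3 - (11 + v² - 15*v) = 3 + (-11 - v² + 15*v) = -8 - v² + 15*v)
-324*(U(14) + O) = -324*((-8 - 1*14² + 15*14) - 43) = -324*((-8 - 1*196 + 210) - 43) = -324*((-8 - 196 + 210) - 43) = -324*(6 - 43) = -324*(-37) = 11988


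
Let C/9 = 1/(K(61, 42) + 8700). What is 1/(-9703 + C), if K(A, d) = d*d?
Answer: -3488/33844061 ≈ -0.00010306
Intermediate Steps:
K(A, d) = d**2
C = 3/3488 (C = 9/(42**2 + 8700) = 9/(1764 + 8700) = 9/10464 = 9*(1/10464) = 3/3488 ≈ 0.00086009)
1/(-9703 + C) = 1/(-9703 + 3/3488) = 1/(-33844061/3488) = -3488/33844061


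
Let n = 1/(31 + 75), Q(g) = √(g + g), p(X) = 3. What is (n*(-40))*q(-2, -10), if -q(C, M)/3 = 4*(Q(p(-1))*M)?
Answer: -2400*√6/53 ≈ -110.92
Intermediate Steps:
Q(g) = √2*√g (Q(g) = √(2*g) = √2*√g)
q(C, M) = -12*M*√6 (q(C, M) = -12*(√2*√3)*M = -12*√6*M = -12*M*√6)
n = 1/106 ≈ 0.0094340
(n*(-40))*q(-2, -10) = ((1/106)*(-40))*(-12*(-10)*√6) = -2400*√6/53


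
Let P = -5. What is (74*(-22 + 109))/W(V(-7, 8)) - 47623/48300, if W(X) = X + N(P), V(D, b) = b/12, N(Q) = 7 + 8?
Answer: 930627919/2270100 ≈ 409.95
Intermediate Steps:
N(Q) = 15
V(D, b) = b/12 (V(D, b) = b*(1/12) = b/12)
W(X) = 15 + X (W(X) = X + 15 = 15 + X)
(74*(-22 + 109))/W(V(-7, 8)) - 47623/48300 = (74*(-22 + 109))/(15 + (1/12)*8) - 47623/48300 = (74*87)/(15 + 2/3) - 47623*1/48300 = 6438/(47/3) - 47623/48300 = 6438*(3/47) - 47623/48300 = 19314/47 - 47623/48300 = 930627919/2270100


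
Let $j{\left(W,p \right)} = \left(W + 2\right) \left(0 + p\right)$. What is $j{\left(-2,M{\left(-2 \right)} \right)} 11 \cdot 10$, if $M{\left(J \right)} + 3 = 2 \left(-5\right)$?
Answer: $0$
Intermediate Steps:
$M{\left(J \right)} = -13$ ($M{\left(J \right)} = -3 + 2 \left(-5\right) = -3 - 10 = -13$)
$j{\left(W,p \right)} = p \left(2 + W\right)$ ($j{\left(W,p \right)} = \left(2 + W\right) p = p \left(2 + W\right)$)
$j{\left(-2,M{\left(-2 \right)} \right)} 11 \cdot 10 = - 13 \left(2 - 2\right) 11 \cdot 10 = \left(-13\right) 0 \cdot 11 \cdot 10 = 0 \cdot 11 \cdot 10 = 0 \cdot 10 = 0$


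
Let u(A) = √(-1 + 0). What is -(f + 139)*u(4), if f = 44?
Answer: -183*I ≈ -183.0*I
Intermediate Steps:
u(A) = I (u(A) = √(-1) = I)
-(f + 139)*u(4) = -(44 + 139)*I = -183*I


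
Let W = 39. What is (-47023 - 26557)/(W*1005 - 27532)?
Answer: -73580/11663 ≈ -6.3088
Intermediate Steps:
(-47023 - 26557)/(W*1005 - 27532) = (-47023 - 26557)/(39*1005 - 27532) = -73580/(39195 - 27532) = -73580/11663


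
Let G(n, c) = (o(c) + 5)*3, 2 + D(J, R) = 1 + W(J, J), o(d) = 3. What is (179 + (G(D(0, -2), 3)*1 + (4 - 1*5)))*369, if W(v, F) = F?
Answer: 74538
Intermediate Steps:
D(J, R) = -1 + J (D(J, R) = -2 + (1 + J) = -1 + J)
G(n, c) = 24 (G(n, c) = (3 + 5)*3 = 8*3 = 24)
(179 + (G(D(0, -2), 3)*1 + (4 - 1*5)))*369 = (179 + (24*1 + (4 - 1*5)))*369 = (179 + (24 + (4 - 5)))*369 = (179 + (24 - 1))*369 = (179 + 23)*369 = 202*369 = 74538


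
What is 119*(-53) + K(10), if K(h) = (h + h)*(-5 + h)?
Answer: -6207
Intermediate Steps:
K(h) = 2*h*(-5 + h) (K(h) = (2*h)*(-5 + h) = 2*h*(-5 + h))
119*(-53) + K(10) = 119*(-53) + 2*10*(-5 + 10) = -6307 + 2*10*5 = -6307 + 100 = -6207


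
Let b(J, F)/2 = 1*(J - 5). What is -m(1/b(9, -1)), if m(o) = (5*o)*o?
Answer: -5/64 ≈ -0.078125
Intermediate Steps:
b(J, F) = -10 + 2*J (b(J, F) = 2*(1*(J - 5)) = 2*(1*(-5 + J)) = 2*(-5 + J) = -10 + 2*J)
m(o) = 5*o²
-m(1/b(9, -1)) = -5*(1/(-10 + 2*9))² = -5*(1/(-10 + 18))² = -5*(1/8)² = -5*(⅛)² = -5/64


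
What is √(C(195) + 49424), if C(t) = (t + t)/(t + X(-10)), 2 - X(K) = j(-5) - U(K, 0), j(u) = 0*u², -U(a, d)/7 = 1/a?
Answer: 2*√5366190211/659 ≈ 222.32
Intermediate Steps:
U(a, d) = -7/a
j(u) = 0
X(K) = 2 - 7/K (X(K) = 2 - (0 - (-7)/K) = 2 - (0 + 7/K) = 2 - 7/K)
C(t) = 2*t/(27/10 + t) (C(t) = (t + t)/(t + (2 - 7/(-10))) = (2*t)/(t + (2 - 7*(-⅒))) = (2*t)/(t + (2 + 7/10)) = (2*t)/(t + 27/10) = (2*t)/(27/10 + t) = 2*t/(27/10 + t))
√(C(195) + 49424) = √(20*195/(27 + 10*195) + 49424) = √(20*195/(27 + 1950) + 49424) = √(20*195/1977 + 49424) = √(20*195*(1/1977) + 49424) = √(1300/659 + 49424) = √(32571716/659) = 2*√5366190211/659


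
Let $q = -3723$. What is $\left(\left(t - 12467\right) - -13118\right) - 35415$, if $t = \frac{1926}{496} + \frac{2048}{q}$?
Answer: $- \frac{32094662911}{923304} \approx -34761.0$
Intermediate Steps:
$t = \frac{3077345}{923304}$ ($t = \frac{1926}{496} + \frac{2048}{-3723} = 1926 \cdot \frac{1}{496} + 2048 \left(- \frac{1}{3723}\right) = \frac{963}{248} - \frac{2048}{3723} = \frac{3077345}{923304} \approx 3.333$)
$\left(\left(t - 12467\right) - -13118\right) - 35415 = \left(\left(\frac{3077345}{923304} - 12467\right) - -13118\right) - 35415 = \left(- \frac{11507753623}{923304} + 13118\right) - 35415 = \frac{604148249}{923304} - 35415 = - \frac{32094662911}{923304}$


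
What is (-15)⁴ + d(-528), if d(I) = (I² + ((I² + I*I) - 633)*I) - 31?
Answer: -293732302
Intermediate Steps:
d(I) = -31 + I² + I*(-633 + 2*I²) (d(I) = (I² + ((I² + I²) - 633)*I) - 31 = (I² + (2*I² - 633)*I) - 31 = (I² + (-633 + 2*I²)*I) - 31 = (I² + I*(-633 + 2*I²)) - 31 = -31 + I² + I*(-633 + 2*I²))
(-15)⁴ + d(-528) = (-15)⁴ + (-31 + (-528)² - 633*(-528) + 2*(-528)³) = 50625 + (-31 + 278784 + 334224 + 2*(-147197952)) = 50625 + (-31 + 278784 + 334224 - 294395904) = 50625 - 293782927 = -293732302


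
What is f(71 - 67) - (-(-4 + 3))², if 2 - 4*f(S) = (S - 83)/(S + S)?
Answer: 63/32 ≈ 1.9688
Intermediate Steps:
f(S) = ½ - (-83 + S)/(8*S) (f(S) = ½ - (S - 83)/(4*(S + S)) = ½ - (-83 + S)/(4*(2*S)) = ½ - (-83 + S)*1/(2*S)/4 = ½ - (-83 + S)/(8*S))
f(71 - 67) - (-(-4 + 3))² = (83 + 3*(71 - 67))/(8*(71 - 67)) - (-(-4 + 3))² = (⅛)*(83 + 3*4)/4 - (-1*(-1))² = (⅛)*(¼)*(83 + 12) - 1*1² = (⅛)*(¼)*95 - 1*1 = 95/32 - 1 = 63/32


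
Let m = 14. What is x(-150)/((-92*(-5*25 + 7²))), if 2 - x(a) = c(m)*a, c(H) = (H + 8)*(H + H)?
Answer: 46201/3496 ≈ 13.215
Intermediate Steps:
c(H) = 2*H*(8 + H) (c(H) = (8 + H)*(2*H) = 2*H*(8 + H))
x(a) = 2 - 616*a (x(a) = 2 - 2*14*(8 + 14)*a = 2 - 2*14*22*a = 2 - 616*a)
x(-150)/((-92*(-5*25 + 7²))) = (2 - 616*(-150))/((-92*(-5*25 + 7²))) = (2 + 92400)/((-92*(-125 + 49))) = 92402/((-92*(-76))) = 92402/6992 = 92402*(1/6992) = 46201/3496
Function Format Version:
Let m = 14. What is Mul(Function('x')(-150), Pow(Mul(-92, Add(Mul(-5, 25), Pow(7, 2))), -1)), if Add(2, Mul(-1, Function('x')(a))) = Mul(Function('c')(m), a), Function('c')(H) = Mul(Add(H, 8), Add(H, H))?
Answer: Rational(46201, 3496) ≈ 13.215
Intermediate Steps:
Function('c')(H) = Mul(2, H, Add(8, H)) (Function('c')(H) = Mul(Add(8, H), Mul(2, H)) = Mul(2, H, Add(8, H)))
Function('x')(a) = Add(2, Mul(-616, a)) (Function('x')(a) = Add(2, Mul(-1, Mul(Mul(2, 14, Add(8, 14)), a))) = Add(2, Mul(-1, Mul(Mul(2, 14, 22), a))) = Add(2, Mul(-1, Mul(616, a))) = Add(2, Mul(-616, a)))
Mul(Function('x')(-150), Pow(Mul(-92, Add(Mul(-5, 25), Pow(7, 2))), -1)) = Mul(Add(2, Mul(-616, -150)), Pow(Mul(-92, Add(Mul(-5, 25), Pow(7, 2))), -1)) = Mul(Add(2, 92400), Pow(Mul(-92, Add(-125, 49)), -1)) = Mul(92402, Pow(Mul(-92, -76), -1)) = Mul(92402, Pow(6992, -1)) = Mul(92402, Rational(1, 6992)) = Rational(46201, 3496)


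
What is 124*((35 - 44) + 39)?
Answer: 3720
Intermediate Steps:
124*((35 - 44) + 39) = 124*(-9 + 39) = 124*30 = 3720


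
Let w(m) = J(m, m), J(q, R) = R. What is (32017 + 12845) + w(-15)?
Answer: 44847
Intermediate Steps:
w(m) = m
(32017 + 12845) + w(-15) = (32017 + 12845) - 15 = 44862 - 15 = 44847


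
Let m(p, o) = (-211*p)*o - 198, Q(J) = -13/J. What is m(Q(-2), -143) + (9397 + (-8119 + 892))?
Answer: 396193/2 ≈ 1.9810e+5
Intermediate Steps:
m(p, o) = -198 - 211*o*p (m(p, o) = -211*o*p - 198 = -198 - 211*o*p)
m(Q(-2), -143) + (9397 + (-8119 + 892)) = (-198 - 211*(-143)*(-13/(-2))) + (9397 + (-8119 + 892)) = (-198 - 211*(-143)*(-13*(-½))) + (9397 - 7227) = (-198 - 211*(-143)*13/2) + 2170 = (-198 + 392249/2) + 2170 = 391853/2 + 2170 = 396193/2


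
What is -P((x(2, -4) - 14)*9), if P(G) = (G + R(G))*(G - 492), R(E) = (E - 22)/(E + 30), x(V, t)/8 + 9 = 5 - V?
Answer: -12864425/22 ≈ -5.8475e+5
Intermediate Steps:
x(V, t) = -32 - 8*V (x(V, t) = -72 + 8*(5 - V) = -72 + (40 - 8*V) = -32 - 8*V)
R(E) = (-22 + E)/(30 + E)
P(G) = (-492 + G)*(G + (-22 + G)/(30 + G)) (P(G) = (G + (-22 + G)/(30 + G))*(G - 492) = (G + (-22 + G)/(30 + G))*(-492 + G) = (-492 + G)*(G + (-22 + G)/(30 + G)))
-P((x(2, -4) - 14)*9) = -(10824 + (((-32 - 8*2) - 14)*9)³ - 15274*((-32 - 8*2) - 14)*9 - 461*81*((-32 - 8*2) - 14)²)/(30 + ((-32 - 8*2) - 14)*9) = -(10824 + (((-32 - 16) - 14)*9)³ - 15274*((-32 - 16) - 14)*9 - 461*81*((-32 - 16) - 14)²)/(30 + ((-32 - 16) - 14)*9) = -(10824 + ((-48 - 14)*9)³ - 15274*(-48 - 14)*9 - 461*81*(-48 - 14)²)/(30 + (-48 - 14)*9) = -(10824 + (-62*9)³ - (-946988)*9 - 461*(-62*9)²)/(30 - 62*9) = -(10824 + (-558)³ - 15274*(-558) - 461*(-558)²)/(30 - 558) = -(10824 - 173741112 + 8522892 - 461*311364)/(-528) = -(-1)*(10824 - 173741112 + 8522892 - 143538804)/528 = -(-1)*(-308746200)/528 = -1*12864425/22 = -12864425/22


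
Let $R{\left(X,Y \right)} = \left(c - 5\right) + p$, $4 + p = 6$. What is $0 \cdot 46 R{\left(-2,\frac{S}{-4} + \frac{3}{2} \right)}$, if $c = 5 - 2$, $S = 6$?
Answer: $0$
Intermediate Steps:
$p = 2$ ($p = -4 + 6 = 2$)
$c = 3$
$R{\left(X,Y \right)} = 0$ ($R{\left(X,Y \right)} = \left(3 - 5\right) + 2 = -2 + 2 = 0$)
$0 \cdot 46 R{\left(-2,\frac{S}{-4} + \frac{3}{2} \right)} = 0 \cdot 46 \cdot 0 = 0 \cdot 0 = 0$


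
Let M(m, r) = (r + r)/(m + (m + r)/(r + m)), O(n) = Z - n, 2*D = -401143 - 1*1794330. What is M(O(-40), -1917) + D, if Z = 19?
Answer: -5489002/5 ≈ -1.0978e+6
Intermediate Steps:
D = -2195473/2 (D = (-401143 - 1*1794330)/2 = (-401143 - 1794330)/2 = (½)*(-2195473) = -2195473/2 ≈ -1.0977e+6)
O(n) = 19 - n
M(m, r) = 2*r/(1 + m) (M(m, r) = (2*r)/(m + (m + r)/(m + r)) = (2*r)/(m + 1) = (2*r)/(1 + m) = 2*r/(1 + m))
M(O(-40), -1917) + D = 2*(-1917)/(1 + (19 - 1*(-40))) - 2195473/2 = 2*(-1917)/(1 + (19 + 40)) - 2195473/2 = 2*(-1917)/(1 + 59) - 2195473/2 = 2*(-1917)/60 - 2195473/2 = 2*(-1917)*(1/60) - 2195473/2 = -639/10 - 2195473/2 = -5489002/5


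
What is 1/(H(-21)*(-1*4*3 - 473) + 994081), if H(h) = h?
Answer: 1/1004266 ≈ 9.9575e-7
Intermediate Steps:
1/(H(-21)*(-1*4*3 - 473) + 994081) = 1/(-21*(-1*4*3 - 473) + 994081) = 1/(-21*(-4*3 - 473) + 994081) = 1/(-21*(-12 - 473) + 994081) = 1/(-21*(-485) + 994081) = 1/(10185 + 994081) = 1/1004266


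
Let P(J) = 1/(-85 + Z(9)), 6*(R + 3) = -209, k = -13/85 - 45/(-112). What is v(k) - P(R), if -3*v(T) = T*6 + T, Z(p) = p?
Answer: -43991/77520 ≈ -0.56748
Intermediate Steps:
k = 2369/9520 (k = -13*1/85 - 45*(-1/112) = -13/85 + 45/112 = 2369/9520 ≈ 0.24884)
v(T) = -7*T/3 (v(T) = -(T*6 + T)/3 = -(6*T + T)/3 = -7*T/3)
R = -227/6 (R = -3 + (1/6)*(-209) = -3 - 209/6 = -227/6 ≈ -37.833)
P(J) = -1/76 (P(J) = 1/(-85 + 9) = 1/(-76) = -1/76)
v(k) - P(R) = -7/3*2369/9520 - 1*(-1/76) = -2369/4080 + 1/76 = -43991/77520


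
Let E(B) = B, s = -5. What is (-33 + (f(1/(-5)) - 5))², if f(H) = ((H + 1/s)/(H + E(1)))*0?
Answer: 1444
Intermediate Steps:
f(H) = 0 (f(H) = ((H + 1/(-5))/(H + 1))*0 = ((H - ⅕)/(1 + H))*0 = ((-⅕ + H)/(1 + H))*0 = 0)
(-33 + (f(1/(-5)) - 5))² = (-33 + (0 - 5))² = (-33 - 5)² = (-38)² = 1444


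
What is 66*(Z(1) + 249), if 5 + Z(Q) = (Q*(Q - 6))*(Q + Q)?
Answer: 15444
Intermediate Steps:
Z(Q) = -5 + 2*Q²*(-6 + Q) (Z(Q) = -5 + (Q*(Q - 6))*(Q + Q) = -5 + (Q*(-6 + Q))*(2*Q) = -5 + 2*Q²*(-6 + Q))
66*(Z(1) + 249) = 66*((-5 - 12*1² + 2*1³) + 249) = 66*((-5 - 12*1 + 2*1) + 249) = 66*((-5 - 12 + 2) + 249) = 66*(-15 + 249) = 66*234 = 15444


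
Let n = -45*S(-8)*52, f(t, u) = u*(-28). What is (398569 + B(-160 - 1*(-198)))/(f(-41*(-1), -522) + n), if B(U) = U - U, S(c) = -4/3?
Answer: 398569/17736 ≈ 22.472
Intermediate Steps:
S(c) = -4/3 (S(c) = -4*⅓ = -4/3)
f(t, u) = -28*u
B(U) = 0
n = 3120 (n = -45*(-4/3)*52 = 60*52 = 3120)
(398569 + B(-160 - 1*(-198)))/(f(-41*(-1), -522) + n) = (398569 + 0)/(-28*(-522) + 3120) = 398569/(14616 + 3120) = 398569/17736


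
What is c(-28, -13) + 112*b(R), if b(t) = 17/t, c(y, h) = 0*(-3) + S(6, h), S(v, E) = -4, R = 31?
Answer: 1780/31 ≈ 57.419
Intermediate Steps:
c(y, h) = -4 (c(y, h) = 0*(-3) - 4 = 0 - 4 = -4)
c(-28, -13) + 112*b(R) = -4 + 112*(17/31) = -4 + 1904/31 = 1780/31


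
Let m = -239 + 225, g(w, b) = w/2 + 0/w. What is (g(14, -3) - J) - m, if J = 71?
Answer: -50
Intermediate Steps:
g(w, b) = w/2 (g(w, b) = w*(½) + 0 = w/2 + 0 = w/2)
m = -14
(g(14, -3) - J) - m = ((½)*14 - 1*71) - 1*(-14) = (7 - 71) + 14 = -64 + 14 = -50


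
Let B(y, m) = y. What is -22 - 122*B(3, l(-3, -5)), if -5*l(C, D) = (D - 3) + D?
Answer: -388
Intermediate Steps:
l(C, D) = ⅗ - 2*D/5 (l(C, D) = -((D - 3) + D)/5 = -((-3 + D) + D)/5 = -(-3 + 2*D)/5 = ⅗ - 2*D/5)
-22 - 122*B(3, l(-3, -5)) = -22 - 122*3 = -22 - 366 = -388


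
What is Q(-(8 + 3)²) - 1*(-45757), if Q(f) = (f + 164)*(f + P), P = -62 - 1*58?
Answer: 35394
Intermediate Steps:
P = -120 (P = -62 - 58 = -120)
Q(f) = (-120 + f)*(164 + f) (Q(f) = (f + 164)*(f - 120) = (164 + f)*(-120 + f) = (-120 + f)*(164 + f))
Q(-(8 + 3)²) - 1*(-45757) = (-19680 + (-(8 + 3)²)² + 44*(-(8 + 3)²)) - 1*(-45757) = (-19680 + (-1*11²)² + 44*(-1*11²)) + 45757 = (-19680 + (-1*121)² + 44*(-1*121)) + 45757 = (-19680 + (-121)² + 44*(-121)) + 45757 = (-19680 + 14641 - 5324) + 45757 = -10363 + 45757 = 35394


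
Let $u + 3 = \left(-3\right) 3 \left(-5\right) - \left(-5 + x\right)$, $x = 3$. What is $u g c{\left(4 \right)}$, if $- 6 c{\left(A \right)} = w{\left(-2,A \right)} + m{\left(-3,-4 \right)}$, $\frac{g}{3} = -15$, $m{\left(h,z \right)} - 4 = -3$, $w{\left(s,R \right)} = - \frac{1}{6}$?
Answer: $275$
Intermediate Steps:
$w{\left(s,R \right)} = - \frac{1}{6}$ ($w{\left(s,R \right)} = \left(-1\right) \frac{1}{6} = - \frac{1}{6}$)
$m{\left(h,z \right)} = 1$ ($m{\left(h,z \right)} = 4 - 3 = 1$)
$g = -45$ ($g = 3 \left(-15\right) = -45$)
$c{\left(A \right)} = - \frac{5}{36}$ ($c{\left(A \right)} = - \frac{- \frac{1}{6} + 1}{6} = \left(- \frac{1}{6}\right) \frac{5}{6} = - \frac{5}{36}$)
$u = 44$ ($u = -3 + \left(\left(-3\right) 3 \left(-5\right) + \left(5 - 3\right)\right) = -3 + \left(\left(-9\right) \left(-5\right) + \left(5 - 3\right)\right) = -3 + \left(45 + 2\right) = -3 + 47 = 44$)
$u g c{\left(4 \right)} = 44 \left(-45\right) \left(- \frac{5}{36}\right) = \left(-1980\right) \left(- \frac{5}{36}\right) = 275$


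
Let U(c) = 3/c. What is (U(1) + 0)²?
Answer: 9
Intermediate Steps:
(U(1) + 0)² = (3/1 + 0)² = (3*1 + 0)² = (3 + 0)² = 3² = 9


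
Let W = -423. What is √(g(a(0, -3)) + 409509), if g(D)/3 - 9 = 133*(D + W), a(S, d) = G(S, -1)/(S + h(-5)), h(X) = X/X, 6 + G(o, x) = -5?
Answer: √236370 ≈ 486.18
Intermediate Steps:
G(o, x) = -11 (G(o, x) = -6 - 5 = -11)
h(X) = 1
a(S, d) = -11/(1 + S) (a(S, d) = -11/(S + 1) = -11/(1 + S))
g(D) = -168750 + 399*D (g(D) = 27 + 3*(133*(D - 423)) = 27 + 3*(133*(-423 + D)) = 27 + 3*(-56259 + 133*D) = 27 + (-168777 + 399*D) = -168750 + 399*D)
√(g(a(0, -3)) + 409509) = √((-168750 + 399*(-11/(1 + 0))) + 409509) = √((-168750 + 399*(-11/1)) + 409509) = √((-168750 + 399*(-11*1)) + 409509) = √((-168750 + 399*(-11)) + 409509) = √((-168750 - 4389) + 409509) = √(-173139 + 409509) = √236370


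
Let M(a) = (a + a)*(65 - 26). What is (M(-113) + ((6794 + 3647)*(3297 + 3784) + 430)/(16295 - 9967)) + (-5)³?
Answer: 17367159/6328 ≈ 2744.5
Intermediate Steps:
M(a) = 78*a (M(a) = (2*a)*39 = 78*a)
(M(-113) + ((6794 + 3647)*(3297 + 3784) + 430)/(16295 - 9967)) + (-5)³ = (78*(-113) + ((6794 + 3647)*(3297 + 3784) + 430)/(16295 - 9967)) + (-5)³ = (-8814 + (10441*7081 + 430)/6328) - 125 = (-8814 + (73932721 + 430)*(1/6328)) - 125 = (-8814 + 73933151*(1/6328)) - 125 = (-8814 + 73933151/6328) - 125 = 18158159/6328 - 125 = 17367159/6328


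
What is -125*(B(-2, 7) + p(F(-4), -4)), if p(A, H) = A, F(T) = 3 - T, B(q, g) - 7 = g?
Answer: -2625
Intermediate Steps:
B(q, g) = 7 + g
-125*(B(-2, 7) + p(F(-4), -4)) = -125*((7 + 7) + (3 - 1*(-4))) = -125*(14 + (3 + 4)) = -125*(14 + 7) = -125*21 = -2625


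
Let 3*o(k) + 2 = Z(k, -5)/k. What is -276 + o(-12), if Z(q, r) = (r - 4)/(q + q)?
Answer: -26561/96 ≈ -276.68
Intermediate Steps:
Z(q, r) = (-4 + r)/(2*q) (Z(q, r) = (-4 + r)/((2*q)) = (-4 + r)*(1/(2*q)) = (-4 + r)/(2*q))
o(k) = -2/3 - 3/(2*k**2) (o(k) = -2/3 + (((-4 - 5)/(2*k))/k)/3 = -2/3 + (((1/2)*(-9)/k)/k)/3 = -2/3 + ((-9/(2*k))/k)/3 = -2/3 + (-9/(2*k**2))/3 = -2/3 - 3/(2*k**2))
-276 + o(-12) = -276 + (-2/3 - 3/2/(-12)**2) = -276 + (-2/3 - 3/2*1/144) = -276 + (-2/3 - 1/96) = -276 - 65/96 = -26561/96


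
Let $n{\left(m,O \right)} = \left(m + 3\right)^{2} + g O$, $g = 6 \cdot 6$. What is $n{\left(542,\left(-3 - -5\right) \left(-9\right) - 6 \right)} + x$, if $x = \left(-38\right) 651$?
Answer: $271423$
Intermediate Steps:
$g = 36$
$x = -24738$
$n{\left(m,O \right)} = \left(3 + m\right)^{2} + 36 O$ ($n{\left(m,O \right)} = \left(m + 3\right)^{2} + 36 O = \left(3 + m\right)^{2} + 36 O$)
$n{\left(542,\left(-3 - -5\right) \left(-9\right) - 6 \right)} + x = \left(\left(3 + 542\right)^{2} + 36 \left(\left(-3 - -5\right) \left(-9\right) - 6\right)\right) - 24738 = \left(545^{2} + 36 \left(\left(-3 + 5\right) \left(-9\right) - 6\right)\right) - 24738 = \left(297025 + 36 \left(2 \left(-9\right) - 6\right)\right) - 24738 = \left(297025 + 36 \left(-18 - 6\right)\right) - 24738 = \left(297025 + 36 \left(-24\right)\right) - 24738 = \left(297025 - 864\right) - 24738 = 296161 - 24738 = 271423$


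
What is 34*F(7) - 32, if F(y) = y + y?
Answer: 444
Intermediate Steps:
F(y) = 2*y
34*F(7) - 32 = 34*(2*7) - 32 = 34*14 - 32 = 476 - 32 = 444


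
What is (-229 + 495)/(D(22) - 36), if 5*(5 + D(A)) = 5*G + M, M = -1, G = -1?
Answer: -1330/211 ≈ -6.3033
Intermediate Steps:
D(A) = -31/5 (D(A) = -5 + (5*(-1) - 1)/5 = -5 + (-5 - 1)/5 = -5 + (⅕)*(-6) = -5 - 6/5 = -31/5)
(-229 + 495)/(D(22) - 36) = (-229 + 495)/(-31/5 - 36) = 266/(-211/5) = 266*(-5/211) = -1330/211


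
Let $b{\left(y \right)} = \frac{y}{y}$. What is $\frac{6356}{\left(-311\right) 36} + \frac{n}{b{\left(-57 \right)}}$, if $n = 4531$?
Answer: $\frac{12680680}{2799} \approx 4530.4$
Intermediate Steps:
$b{\left(y \right)} = 1$
$\frac{6356}{\left(-311\right) 36} + \frac{n}{b{\left(-57 \right)}} = \frac{6356}{\left(-311\right) 36} + \frac{4531}{1} = \frac{6356}{-11196} + 4531 \cdot 1 = 6356 \left(- \frac{1}{11196}\right) + 4531 = - \frac{1589}{2799} + 4531 = \frac{12680680}{2799}$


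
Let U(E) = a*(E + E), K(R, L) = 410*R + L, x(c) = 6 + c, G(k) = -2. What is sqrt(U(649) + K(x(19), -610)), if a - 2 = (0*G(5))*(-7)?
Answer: 2*sqrt(3059) ≈ 110.62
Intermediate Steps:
K(R, L) = L + 410*R
a = 2 (a = 2 + (0*(-2))*(-7) = 2 + 0*(-7) = 2 + 0 = 2)
U(E) = 4*E (U(E) = 2*(E + E) = 2*(2*E) = 4*E)
sqrt(U(649) + K(x(19), -610)) = sqrt(4*649 + (-610 + 410*(6 + 19))) = sqrt(2596 + (-610 + 410*25)) = sqrt(2596 + (-610 + 10250)) = sqrt(2596 + 9640) = sqrt(12236) = 2*sqrt(3059)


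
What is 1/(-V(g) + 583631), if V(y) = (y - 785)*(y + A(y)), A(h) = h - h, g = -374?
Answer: 1/150165 ≈ 6.6593e-6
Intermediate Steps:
A(h) = 0
V(y) = y*(-785 + y) (V(y) = (y - 785)*(y + 0) = (-785 + y)*y = y*(-785 + y))
1/(-V(g) + 583631) = 1/(-(-374)*(-785 - 374) + 583631) = 1/(-(-374)*(-1159) + 583631) = 1/(-1*433466 + 583631) = 1/(-433466 + 583631) = 1/150165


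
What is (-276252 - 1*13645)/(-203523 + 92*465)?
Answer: 289897/160743 ≈ 1.8035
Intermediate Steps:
(-276252 - 1*13645)/(-203523 + 92*465) = (-276252 - 13645)/(-203523 + 42780) = -289897/(-160743) = -289897*(-1/160743) = 289897/160743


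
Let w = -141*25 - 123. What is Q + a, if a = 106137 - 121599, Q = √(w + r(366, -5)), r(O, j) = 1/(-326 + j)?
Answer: -15462 + I*√399678859/331 ≈ -15462.0 + 60.399*I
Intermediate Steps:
w = -3648 (w = -3525 - 123 = -3648)
Q = I*√399678859/331 (Q = √(-3648 + 1/(-326 - 5)) = √(-3648 + 1/(-331)) = √(-3648 - 1/331) = √(-1207489/331) = I*√399678859/331 ≈ 60.399*I)
a = -15462
Q + a = I*√399678859/331 - 15462 = -15462 + I*√399678859/331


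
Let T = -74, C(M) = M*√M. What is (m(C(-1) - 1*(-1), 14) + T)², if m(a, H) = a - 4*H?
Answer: (129 + I)² ≈ 16640.0 + 258.0*I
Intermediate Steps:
C(M) = M^(3/2)
(m(C(-1) - 1*(-1), 14) + T)² = ((((-1)^(3/2) - 1*(-1)) - 4*14) - 74)² = (((-I + 1) - 56) - 74)² = (((1 - I) - 56) - 74)² = ((-55 - I) - 74)² = (-129 - I)²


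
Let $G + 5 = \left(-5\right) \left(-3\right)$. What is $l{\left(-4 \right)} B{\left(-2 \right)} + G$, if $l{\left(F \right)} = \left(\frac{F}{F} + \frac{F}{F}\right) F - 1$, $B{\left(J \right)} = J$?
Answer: $28$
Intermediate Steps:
$G = 10$ ($G = -5 - -15 = -5 + 15 = 10$)
$l{\left(F \right)} = -1 + 2 F$ ($l{\left(F \right)} = \left(1 + 1\right) F - 1 = 2 F - 1 = -1 + 2 F$)
$l{\left(-4 \right)} B{\left(-2 \right)} + G = \left(-1 + 2 \left(-4\right)\right) \left(-2\right) + 10 = \left(-1 - 8\right) \left(-2\right) + 10 = \left(-9\right) \left(-2\right) + 10 = 18 + 10 = 28$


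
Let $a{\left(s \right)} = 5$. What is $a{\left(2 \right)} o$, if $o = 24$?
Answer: $120$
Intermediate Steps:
$a{\left(2 \right)} o = 5 \cdot 24 = 120$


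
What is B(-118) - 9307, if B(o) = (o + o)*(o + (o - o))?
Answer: 18541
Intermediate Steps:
B(o) = 2*o**2 (B(o) = (2*o)*(o + 0) = (2*o)*o = 2*o**2)
B(-118) - 9307 = 2*(-118)**2 - 9307 = 2*13924 - 9307 = 27848 - 9307 = 18541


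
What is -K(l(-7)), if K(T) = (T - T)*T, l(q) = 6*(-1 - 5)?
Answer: 0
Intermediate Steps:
l(q) = -36 (l(q) = 6*(-6) = -36)
K(T) = 0 (K(T) = 0*T = 0)
-K(l(-7)) = -1*0 = 0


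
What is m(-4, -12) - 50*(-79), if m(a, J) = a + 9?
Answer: 3955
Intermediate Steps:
m(a, J) = 9 + a
m(-4, -12) - 50*(-79) = (9 - 4) - 50*(-79) = 5 + 3950 = 3955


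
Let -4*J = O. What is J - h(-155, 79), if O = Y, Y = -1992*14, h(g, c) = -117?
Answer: 7089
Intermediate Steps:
Y = -27888
O = -27888
J = 6972 (J = -1/4*(-27888) = 6972)
J - h(-155, 79) = 6972 - 1*(-117) = 6972 + 117 = 7089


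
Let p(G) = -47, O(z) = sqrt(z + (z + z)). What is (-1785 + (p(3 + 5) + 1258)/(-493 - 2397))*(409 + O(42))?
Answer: -2110383149/2890 - 15479583*sqrt(14)/2890 ≈ -7.5028e+5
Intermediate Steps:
O(z) = sqrt(3)*sqrt(z) (O(z) = sqrt(z + 2*z) = sqrt(3*z) = sqrt(3)*sqrt(z))
(-1785 + (p(3 + 5) + 1258)/(-493 - 2397))*(409 + O(42)) = (-1785 + (-47 + 1258)/(-493 - 2397))*(409 + sqrt(3)*sqrt(42)) = (-1785 + 1211/(-2890))*(409 + 3*sqrt(14)) = (-1785 + 1211*(-1/2890))*(409 + 3*sqrt(14)) = (-1785 - 1211/2890)*(409 + 3*sqrt(14)) = -5159861*(409 + 3*sqrt(14))/2890 = -2110383149/2890 - 15479583*sqrt(14)/2890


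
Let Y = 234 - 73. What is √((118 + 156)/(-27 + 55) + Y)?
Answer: √33474/14 ≈ 13.068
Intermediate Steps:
Y = 161
√((118 + 156)/(-27 + 55) + Y) = √((118 + 156)/(-27 + 55) + 161) = √(274/28 + 161) = √(274*(1/28) + 161) = √(137/14 + 161) = √(2391/14) = √33474/14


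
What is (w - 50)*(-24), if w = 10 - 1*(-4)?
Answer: 864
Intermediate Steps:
w = 14 (w = 10 + 4 = 14)
(w - 50)*(-24) = (14 - 50)*(-24) = -36*(-24) = 864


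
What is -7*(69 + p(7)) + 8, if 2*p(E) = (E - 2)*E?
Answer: -1195/2 ≈ -597.50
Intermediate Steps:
p(E) = E*(-2 + E)/2 (p(E) = ((E - 2)*E)/2 = ((-2 + E)*E)/2 = (E*(-2 + E))/2 = E*(-2 + E)/2)
-7*(69 + p(7)) + 8 = -7*(69 + (1/2)*7*(-2 + 7)) + 8 = -7*(69 + (1/2)*7*5) + 8 = -7*(69 + 35/2) + 8 = -7*173/2 + 8 = -1211/2 + 8 = -1195/2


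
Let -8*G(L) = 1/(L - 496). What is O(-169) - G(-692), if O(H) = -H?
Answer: 1606175/9504 ≈ 169.00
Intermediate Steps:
G(L) = -1/(8*(-496 + L)) (G(L) = -1/(8*(L - 496)) = -1/(8*(-496 + L)))
O(-169) - G(-692) = -1*(-169) - (-1)/(-3968 + 8*(-692)) = 169 - (-1)/(-3968 - 5536) = 169 - (-1)/(-9504) = 169 - (-1)*(-1)/9504 = 169 - 1*1/9504 = 169 - 1/9504 = 1606175/9504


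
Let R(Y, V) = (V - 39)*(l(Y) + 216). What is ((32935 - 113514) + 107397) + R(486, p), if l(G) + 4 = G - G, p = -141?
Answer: -11342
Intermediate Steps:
l(G) = -4 (l(G) = -4 + (G - G) = -4 + 0 = -4)
R(Y, V) = -8268 + 212*V (R(Y, V) = (V - 39)*(-4 + 216) = (-39 + V)*212 = -8268 + 212*V)
((32935 - 113514) + 107397) + R(486, p) = ((32935 - 113514) + 107397) + (-8268 + 212*(-141)) = (-80579 + 107397) + (-8268 - 29892) = 26818 - 38160 = -11342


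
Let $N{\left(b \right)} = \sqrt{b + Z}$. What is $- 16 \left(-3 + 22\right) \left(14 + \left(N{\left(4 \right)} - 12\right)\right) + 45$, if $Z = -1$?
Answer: $-563 - 304 \sqrt{3} \approx -1089.5$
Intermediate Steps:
$N{\left(b \right)} = \sqrt{-1 + b}$ ($N{\left(b \right)} = \sqrt{b - 1} = \sqrt{-1 + b}$)
$- 16 \left(-3 + 22\right) \left(14 + \left(N{\left(4 \right)} - 12\right)\right) + 45 = - 16 \left(-3 + 22\right) \left(14 - \left(12 - \sqrt{-1 + 4}\right)\right) + 45 = - 16 \cdot 19 \left(14 - \left(12 - \sqrt{3}\right)\right) + 45 = - 16 \cdot 19 \left(2 + \sqrt{3}\right) + 45 = - 16 \left(38 + 19 \sqrt{3}\right) + 45 = \left(-608 - 304 \sqrt{3}\right) + 45 = -563 - 304 \sqrt{3}$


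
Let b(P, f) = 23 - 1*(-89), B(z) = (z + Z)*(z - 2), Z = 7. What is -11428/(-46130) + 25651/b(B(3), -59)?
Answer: 84611469/369040 ≈ 229.27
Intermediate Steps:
B(z) = (-2 + z)*(7 + z) (B(z) = (z + 7)*(z - 2) = (7 + z)*(-2 + z) = (-2 + z)*(7 + z))
b(P, f) = 112 (b(P, f) = 23 + 89 = 112)
-11428/(-46130) + 25651/b(B(3), -59) = -11428/(-46130) + 25651/112 = -11428*(-1/46130) + 25651*(1/112) = 5714/23065 + 25651/112 = 84611469/369040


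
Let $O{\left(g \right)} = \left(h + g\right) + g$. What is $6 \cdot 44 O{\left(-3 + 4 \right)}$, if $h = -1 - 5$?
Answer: $-1056$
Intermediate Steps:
$h = -6$ ($h = -1 - 5 = -6$)
$O{\left(g \right)} = -6 + 2 g$ ($O{\left(g \right)} = \left(-6 + g\right) + g = -6 + 2 g$)
$6 \cdot 44 O{\left(-3 + 4 \right)} = 6 \cdot 44 \left(-6 + 2 \left(-3 + 4\right)\right) = 264 \left(-6 + 2 \cdot 1\right) = 264 \left(-6 + 2\right) = 264 \left(-4\right) = -1056$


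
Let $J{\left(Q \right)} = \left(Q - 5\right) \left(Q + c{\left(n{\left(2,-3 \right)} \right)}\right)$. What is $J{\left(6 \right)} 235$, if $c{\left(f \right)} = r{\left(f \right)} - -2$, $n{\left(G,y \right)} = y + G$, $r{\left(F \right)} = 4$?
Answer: $2820$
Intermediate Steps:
$n{\left(G,y \right)} = G + y$
$c{\left(f \right)} = 6$ ($c{\left(f \right)} = 4 - -2 = 4 + 2 = 6$)
$J{\left(Q \right)} = \left(-5 + Q\right) \left(6 + Q\right)$ ($J{\left(Q \right)} = \left(Q - 5\right) \left(Q + 6\right) = \left(-5 + Q\right) \left(6 + Q\right)$)
$J{\left(6 \right)} 235 = \left(-30 + 6 + 6^{2}\right) 235 = \left(-30 + 6 + 36\right) 235 = 12 \cdot 235 = 2820$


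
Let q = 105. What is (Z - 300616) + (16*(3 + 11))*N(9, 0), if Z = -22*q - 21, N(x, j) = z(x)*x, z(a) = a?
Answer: -284803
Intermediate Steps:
N(x, j) = x² (N(x, j) = x*x = x²)
Z = -2331 (Z = -22*105 - 21 = -2310 - 21 = -2331)
(Z - 300616) + (16*(3 + 11))*N(9, 0) = (-2331 - 300616) + (16*(3 + 11))*9² = -302947 + (16*14)*81 = -302947 + 224*81 = -302947 + 18144 = -284803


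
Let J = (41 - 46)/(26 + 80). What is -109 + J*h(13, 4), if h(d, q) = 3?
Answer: -11569/106 ≈ -109.14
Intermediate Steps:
J = -5/106 ≈ -0.047170
-109 + J*h(13, 4) = -109 - 5/106*3 = -109 - 15/106 = -11569/106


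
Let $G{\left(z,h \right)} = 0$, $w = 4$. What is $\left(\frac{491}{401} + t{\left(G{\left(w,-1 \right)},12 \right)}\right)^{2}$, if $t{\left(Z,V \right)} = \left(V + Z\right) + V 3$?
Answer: $\frac{389628121}{160801} \approx 2423.0$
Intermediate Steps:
$t{\left(Z,V \right)} = Z + 4 V$ ($t{\left(Z,V \right)} = \left(V + Z\right) + 3 V = Z + 4 V$)
$\left(\frac{491}{401} + t{\left(G{\left(w,-1 \right)},12 \right)}\right)^{2} = \left(\frac{491}{401} + \left(0 + 4 \cdot 12\right)\right)^{2} = \left(491 \cdot \frac{1}{401} + \left(0 + 48\right)\right)^{2} = \left(\frac{491}{401} + 48\right)^{2} = \left(\frac{19739}{401}\right)^{2} = \frac{389628121}{160801}$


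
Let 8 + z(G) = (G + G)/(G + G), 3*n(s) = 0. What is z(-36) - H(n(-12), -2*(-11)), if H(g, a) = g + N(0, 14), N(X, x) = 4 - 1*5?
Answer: -6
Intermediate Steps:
n(s) = 0 (n(s) = (1/3)*0 = 0)
N(X, x) = -1 (N(X, x) = 4 - 5 = -1)
H(g, a) = -1 + g (H(g, a) = g - 1 = -1 + g)
z(G) = -7 (z(G) = -8 + (G + G)/(G + G) = -8 + (2*G)/((2*G)) = -8 + (2*G)*(1/(2*G)) = -8 + 1 = -7)
z(-36) - H(n(-12), -2*(-11)) = -7 - (-1 + 0) = -7 - 1*(-1) = -7 + 1 = -6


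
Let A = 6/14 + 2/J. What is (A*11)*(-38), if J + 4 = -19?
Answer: -22990/161 ≈ -142.79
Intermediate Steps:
J = -23 (J = -4 - 19 = -23)
A = 55/161 (A = 6/14 + 2/(-23) = 6*(1/14) + 2*(-1/23) = 3/7 - 2/23 = 55/161 ≈ 0.34161)
(A*11)*(-38) = ((55/161)*11)*(-38) = (605/161)*(-38) = -22990/161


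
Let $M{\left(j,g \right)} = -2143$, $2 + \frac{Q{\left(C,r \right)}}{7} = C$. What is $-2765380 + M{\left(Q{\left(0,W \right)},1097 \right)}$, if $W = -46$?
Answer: $-2767523$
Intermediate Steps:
$Q{\left(C,r \right)} = -14 + 7 C$
$-2765380 + M{\left(Q{\left(0,W \right)},1097 \right)} = -2765380 - 2143 = -2767523$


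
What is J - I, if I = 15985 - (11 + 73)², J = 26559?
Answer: 17630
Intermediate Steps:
I = 8929 (I = 15985 - 1*84² = 15985 - 1*7056 = 15985 - 7056 = 8929)
J - I = 26559 - 1*8929 = 26559 - 8929 = 17630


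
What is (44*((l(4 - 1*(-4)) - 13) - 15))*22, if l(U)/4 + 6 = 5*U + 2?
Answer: 112288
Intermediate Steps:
l(U) = -16 + 20*U (l(U) = -24 + 4*(5*U + 2) = -24 + 4*(2 + 5*U) = -24 + (8 + 20*U) = -16 + 20*U)
(44*((l(4 - 1*(-4)) - 13) - 15))*22 = (44*(((-16 + 20*(4 - 1*(-4))) - 13) - 15))*22 = (44*(((-16 + 20*(4 + 4)) - 13) - 15))*22 = (44*(((-16 + 20*8) - 13) - 15))*22 = (44*(((-16 + 160) - 13) - 15))*22 = (44*((144 - 13) - 15))*22 = (44*(131 - 15))*22 = (44*116)*22 = 5104*22 = 112288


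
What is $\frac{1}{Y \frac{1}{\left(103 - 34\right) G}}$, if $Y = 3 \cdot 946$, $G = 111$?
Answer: $\frac{2553}{946} \approx 2.6987$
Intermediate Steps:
$Y = 2838$
$\frac{1}{Y \frac{1}{\left(103 - 34\right) G}} = \frac{1}{2838 \frac{1}{\left(103 - 34\right) 111}} = \frac{1}{2838 \frac{1}{69 \cdot 111}} = \frac{1}{2838 \cdot \frac{1}{7659}} = \frac{1}{\frac{946}{2553}} = \frac{2553}{946}$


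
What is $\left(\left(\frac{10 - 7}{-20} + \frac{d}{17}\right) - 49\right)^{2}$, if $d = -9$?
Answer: $\frac{285305881}{115600} \approx 2468.0$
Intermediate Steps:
$\left(\left(\frac{10 - 7}{-20} + \frac{d}{17}\right) - 49\right)^{2} = \left(\left(\frac{10 - 7}{-20} - \frac{9}{17}\right) - 49\right)^{2} = \left(\left(\left(10 - 7\right) \left(- \frac{1}{20}\right) - \frac{9}{17}\right) - 49\right)^{2} = \left(\left(3 \left(- \frac{1}{20}\right) - \frac{9}{17}\right) - 49\right)^{2} = \left(\left(- \frac{3}{20} - \frac{9}{17}\right) - 49\right)^{2} = \left(- \frac{231}{340} - 49\right)^{2} = \left(- \frac{16891}{340}\right)^{2} = \frac{285305881}{115600}$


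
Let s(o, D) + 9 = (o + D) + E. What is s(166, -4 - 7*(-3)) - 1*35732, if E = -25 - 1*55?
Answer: -35638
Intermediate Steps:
E = -80 (E = -25 - 55 = -80)
s(o, D) = -89 + D + o (s(o, D) = -9 + ((o + D) - 80) = -9 + ((D + o) - 80) = -9 + (-80 + D + o) = -89 + D + o)
s(166, -4 - 7*(-3)) - 1*35732 = (-89 + (-4 - 7*(-3)) + 166) - 1*35732 = (-89 + (-4 + 21) + 166) - 35732 = (-89 + 17 + 166) - 35732 = 94 - 35732 = -35638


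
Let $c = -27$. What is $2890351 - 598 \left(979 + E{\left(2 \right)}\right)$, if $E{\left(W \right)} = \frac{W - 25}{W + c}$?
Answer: $\frac{57608971}{25} \approx 2.3044 \cdot 10^{6}$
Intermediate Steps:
$E{\left(W \right)} = \frac{-25 + W}{-27 + W}$ ($E{\left(W \right)} = \frac{W - 25}{W - 27} = \frac{-25 + W}{-27 + W}$)
$2890351 - 598 \left(979 + E{\left(2 \right)}\right) = 2890351 - 598 \left(979 + \frac{-25 + 2}{-27 + 2}\right) = 2890351 - 598 \left(979 + \frac{1}{-25} \left(-23\right)\right) = 2890351 - 598 \left(979 - - \frac{23}{25}\right) = 2890351 - 598 \left(979 + \frac{23}{25}\right) = 2890351 - 598 \cdot \frac{24498}{25} = 2890351 - \frac{14649804}{25} = \frac{57608971}{25}$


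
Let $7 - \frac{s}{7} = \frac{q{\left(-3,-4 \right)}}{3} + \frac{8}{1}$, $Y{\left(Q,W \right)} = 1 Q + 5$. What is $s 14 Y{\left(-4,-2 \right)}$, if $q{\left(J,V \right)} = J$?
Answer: $0$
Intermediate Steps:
$Y{\left(Q,W \right)} = 5 + Q$ ($Y{\left(Q,W \right)} = Q + 5 = 5 + Q$)
$s = 0$ ($s = 49 - 7 \left(- \frac{3}{3} + \frac{8}{1}\right) = 49 - 7 \left(\left(-3\right) \frac{1}{3} + 8 \cdot 1\right) = 49 - 7 \left(-1 + 8\right) = 49 - 49 = 0$)
$s 14 Y{\left(-4,-2 \right)} = 0 \cdot 14 \left(5 - 4\right) = 0 \cdot 1 = 0$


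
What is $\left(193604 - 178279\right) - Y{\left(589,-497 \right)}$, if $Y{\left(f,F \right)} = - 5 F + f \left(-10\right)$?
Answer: $18730$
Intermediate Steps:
$Y{\left(f,F \right)} = - 10 f - 5 F$ ($Y{\left(f,F \right)} = - 5 F - 10 f = - 10 f - 5 F$)
$\left(193604 - 178279\right) - Y{\left(589,-497 \right)} = \left(193604 - 178279\right) - \left(\left(-10\right) 589 - -2485\right) = 15325 - \left(-5890 + 2485\right) = 15325 - -3405 = 15325 + 3405 = 18730$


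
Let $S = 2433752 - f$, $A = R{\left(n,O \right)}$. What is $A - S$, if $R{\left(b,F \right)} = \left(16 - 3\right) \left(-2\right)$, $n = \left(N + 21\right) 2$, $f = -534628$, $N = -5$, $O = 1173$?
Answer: $-2968406$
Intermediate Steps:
$n = 32$ ($n = \left(-5 + 21\right) 2 = 16 \cdot 2 = 32$)
$R{\left(b,F \right)} = -26$ ($R{\left(b,F \right)} = 13 \left(-2\right) = -26$)
$A = -26$
$S = 2968380$ ($S = 2433752 - -534628 = 2433752 + 534628 = 2968380$)
$A - S = -26 - 2968380 = -2968406$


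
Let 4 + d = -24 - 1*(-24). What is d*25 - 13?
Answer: -113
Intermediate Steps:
d = -4 (d = -4 + (-24 - 1*(-24)) = -4 + (-24 + 24) = -4 + 0 = -4)
d*25 - 13 = -4*25 - 13 = -100 - 13 = -113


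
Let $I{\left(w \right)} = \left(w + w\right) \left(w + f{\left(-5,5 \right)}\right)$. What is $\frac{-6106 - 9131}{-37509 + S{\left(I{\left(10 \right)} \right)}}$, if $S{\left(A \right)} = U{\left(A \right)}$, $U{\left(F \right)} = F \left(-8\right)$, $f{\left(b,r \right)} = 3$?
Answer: $\frac{15237}{39589} \approx 0.38488$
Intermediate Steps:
$U{\left(F \right)} = - 8 F$
$I{\left(w \right)} = 2 w \left(3 + w\right)$ ($I{\left(w \right)} = \left(w + w\right) \left(w + 3\right) = 2 w \left(3 + w\right)$)
$S{\left(A \right)} = - 8 A$
$\frac{-6106 - 9131}{-37509 + S{\left(I{\left(10 \right)} \right)}} = \frac{-6106 - 9131}{-37509 - 8 \cdot 2 \cdot 10 \left(3 + 10\right)} = - \frac{15237}{-37509 - 8 \cdot 2 \cdot 10 \cdot 13} = - \frac{15237}{-37509 - 2080} = - \frac{15237}{-39589} = \left(-15237\right) \left(- \frac{1}{39589}\right) = \frac{15237}{39589}$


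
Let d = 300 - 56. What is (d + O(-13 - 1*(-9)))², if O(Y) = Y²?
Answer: 67600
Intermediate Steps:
d = 244
(d + O(-13 - 1*(-9)))² = (244 + (-13 - 1*(-9))²)² = (244 + (-13 + 9)²)² = (244 + (-4)²)² = (244 + 16)² = 260² = 67600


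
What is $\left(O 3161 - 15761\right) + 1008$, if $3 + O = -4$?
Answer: $-36880$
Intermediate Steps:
$O = -7$ ($O = -3 - 4 = -7$)
$\left(O 3161 - 15761\right) + 1008 = \left(\left(-7\right) 3161 - 15761\right) + 1008 = \left(-22127 - 15761\right) + 1008 = -37888 + 1008 = -36880$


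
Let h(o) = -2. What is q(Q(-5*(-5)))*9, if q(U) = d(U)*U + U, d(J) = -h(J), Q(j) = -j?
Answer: -675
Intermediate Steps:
d(J) = 2 (d(J) = -1*(-2) = 2)
q(U) = 3*U (q(U) = 2*U + U = 3*U)
q(Q(-5*(-5)))*9 = (3*(-(-5)*(-5)))*9 = (3*(-1*25))*9 = (3*(-25))*9 = -75*9 = -675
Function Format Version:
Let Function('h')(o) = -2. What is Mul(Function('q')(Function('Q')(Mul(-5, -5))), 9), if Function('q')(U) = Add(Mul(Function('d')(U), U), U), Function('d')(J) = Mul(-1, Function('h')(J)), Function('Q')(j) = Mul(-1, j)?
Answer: -675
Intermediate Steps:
Function('d')(J) = 2 (Function('d')(J) = Mul(-1, -2) = 2)
Function('q')(U) = Mul(3, U) (Function('q')(U) = Add(Mul(2, U), U) = Mul(3, U))
Mul(Function('q')(Function('Q')(Mul(-5, -5))), 9) = Mul(Mul(3, Mul(-1, Mul(-5, -5))), 9) = Mul(Mul(3, Mul(-1, 25)), 9) = Mul(Mul(3, -25), 9) = Mul(-75, 9) = -675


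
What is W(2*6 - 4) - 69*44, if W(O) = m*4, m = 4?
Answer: -3020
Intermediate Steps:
W(O) = 16 (W(O) = 4*4 = 16)
W(2*6 - 4) - 69*44 = 16 - 69*44 = 16 - 3036 = -3020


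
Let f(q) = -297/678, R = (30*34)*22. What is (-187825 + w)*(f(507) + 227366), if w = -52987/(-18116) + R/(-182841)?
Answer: -10656011665400151863747/249530182552 ≈ -4.2704e+10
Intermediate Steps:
R = 22440 (R = 1020*22 = 22440)
f(q) = -99/226 (f(q) = -297*1/678 = -99/226)
w = 3093891009/1104115852 (w = -52987/(-18116) + 22440/(-182841) = -52987*(-1/18116) + 22440*(-1/182841) = 52987/18116 - 7480/60947 = 3093891009/1104115852 ≈ 2.8021)
(-187825 + w)*(f(507) + 227366) = (-187825 + 3093891009/1104115852)*(-99/226 + 227366) = -207377466010891/1104115852*51384617/226 = -10656011665400151863747/249530182552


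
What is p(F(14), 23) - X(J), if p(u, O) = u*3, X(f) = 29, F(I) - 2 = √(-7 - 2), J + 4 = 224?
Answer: -23 + 9*I ≈ -23.0 + 9.0*I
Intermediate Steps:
J = 220 (J = -4 + 224 = 220)
F(I) = 2 + 3*I (F(I) = 2 + √(-7 - 2) = 2 + √(-9) = 2 + 3*I)
p(u, O) = 3*u
p(F(14), 23) - X(J) = 3*(2 + 3*I) - 1*29 = (6 + 9*I) - 29 = -23 + 9*I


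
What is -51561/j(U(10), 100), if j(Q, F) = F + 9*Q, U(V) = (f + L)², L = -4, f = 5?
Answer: -51561/109 ≈ -473.04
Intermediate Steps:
U(V) = 1 (U(V) = (5 - 4)² = 1² = 1)
-51561/j(U(10), 100) = -51561/(100 + 9*1) = -51561/(100 + 9) = -51561/109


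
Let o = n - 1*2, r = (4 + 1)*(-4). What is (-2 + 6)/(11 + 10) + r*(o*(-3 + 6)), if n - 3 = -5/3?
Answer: 844/21 ≈ 40.190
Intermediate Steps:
n = 4/3 (n = 3 - 5/3 = 4/3 ≈ 1.3333)
r = -20 (r = 5*(-4) = -20)
o = -⅔ (o = 4/3 - 1*2 = 4/3 - 2 = -⅔ ≈ -0.66667)
(-2 + 6)/(11 + 10) + r*(o*(-3 + 6)) = (-2 + 6)/(11 + 10) - (-40)*(-3 + 6)/3 = 4/21 - (-40)*3/3 = 4*(1/21) - 20*(-2) = 4/21 + 40 = 844/21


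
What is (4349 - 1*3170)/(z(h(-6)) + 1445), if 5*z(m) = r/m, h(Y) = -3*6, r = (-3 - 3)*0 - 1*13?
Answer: 106110/130063 ≈ 0.81583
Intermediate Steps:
r = -13 (r = -6*0 - 13 = 0 - 13 = -13)
h(Y) = -18
z(m) = -13/(5*m) (z(m) = (-13/m)/5 = -13/(5*m))
(4349 - 1*3170)/(z(h(-6)) + 1445) = (4349 - 1*3170)/(-13/5/(-18) + 1445) = (4349 - 3170)/(-13/5*(-1/18) + 1445) = 1179/(13/90 + 1445) = 1179/(130063/90) = 1179*(90/130063) = 106110/130063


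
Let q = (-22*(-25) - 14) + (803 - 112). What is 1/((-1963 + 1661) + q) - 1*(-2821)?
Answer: 2609426/925 ≈ 2821.0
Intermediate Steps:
q = 1227 (q = (550 - 14) + 691 = 536 + 691 = 1227)
1/((-1963 + 1661) + q) - 1*(-2821) = 1/((-1963 + 1661) + 1227) - 1*(-2821) = 1/(-302 + 1227) + 2821 = 1/925 + 2821 = 2609426/925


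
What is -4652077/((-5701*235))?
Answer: 4652077/1339735 ≈ 3.4724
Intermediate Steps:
-4652077/((-5701*235)) = -4652077/(-1339735) = -4652077*(-1/1339735) = 4652077/1339735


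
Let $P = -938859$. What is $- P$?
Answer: $938859$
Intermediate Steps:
$- P = \left(-1\right) \left(-938859\right) = 938859$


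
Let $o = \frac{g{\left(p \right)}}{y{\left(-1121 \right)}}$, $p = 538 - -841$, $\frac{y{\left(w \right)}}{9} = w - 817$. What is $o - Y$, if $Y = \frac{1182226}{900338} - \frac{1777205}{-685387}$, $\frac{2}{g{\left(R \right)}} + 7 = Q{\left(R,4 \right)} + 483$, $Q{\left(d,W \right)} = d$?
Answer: $- \frac{1026147705646624657}{262704823614232335} \approx -3.9061$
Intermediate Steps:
$y{\left(w \right)} = -7353 + 9 w$ ($y{\left(w \right)} = 9 \left(w - 817\right) = 9 \left(-817 + w\right) = -7353 + 9 w$)
$p = 1379$ ($p = 538 + 841 = 1379$)
$g{\left(R \right)} = \frac{2}{476 + R}$ ($g{\left(R \right)} = \frac{2}{-7 + \left(R + 483\right)} = \frac{2}{-7 + \left(483 + R\right)} = \frac{2}{476 + R}$)
$Y = \frac{1205183763376}{308539980403}$ ($Y = 1182226 \cdot \frac{1}{900338} - - \frac{1777205}{685387} = \frac{591113}{450169} + \frac{1777205}{685387} = \frac{1205183763376}{308539980403} \approx 3.9061$)
$o = - \frac{1}{16177455}$ ($o = \frac{2 \frac{1}{476 + 1379}}{-7353 + 9 \left(-1121\right)} = \frac{2 \cdot \frac{1}{1855}}{-7353 - 10089} = \frac{2 \cdot \frac{1}{1855}}{-17442} = \frac{2}{1855} \left(- \frac{1}{17442}\right) = - \frac{1}{16177455} \approx -6.1814 \cdot 10^{-8}$)
$o - Y = - \frac{1}{16177455} - \frac{1205183763376}{308539980403} = - \frac{1026147705646624657}{262704823614232335}$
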